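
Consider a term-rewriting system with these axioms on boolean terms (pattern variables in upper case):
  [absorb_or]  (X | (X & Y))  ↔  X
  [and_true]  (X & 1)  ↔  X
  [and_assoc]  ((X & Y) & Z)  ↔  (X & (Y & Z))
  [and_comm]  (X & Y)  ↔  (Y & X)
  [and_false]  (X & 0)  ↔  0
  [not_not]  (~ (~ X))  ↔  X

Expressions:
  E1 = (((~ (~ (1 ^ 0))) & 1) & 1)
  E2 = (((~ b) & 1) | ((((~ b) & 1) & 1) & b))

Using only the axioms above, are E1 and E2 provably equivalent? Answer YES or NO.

Every axiom is a valid identity, so a rewrite proof would force E1 and E2 to agree under every assignment.
At b=1: E1 = 1 but E2 = 0; they differ, so no derivation exists.

NO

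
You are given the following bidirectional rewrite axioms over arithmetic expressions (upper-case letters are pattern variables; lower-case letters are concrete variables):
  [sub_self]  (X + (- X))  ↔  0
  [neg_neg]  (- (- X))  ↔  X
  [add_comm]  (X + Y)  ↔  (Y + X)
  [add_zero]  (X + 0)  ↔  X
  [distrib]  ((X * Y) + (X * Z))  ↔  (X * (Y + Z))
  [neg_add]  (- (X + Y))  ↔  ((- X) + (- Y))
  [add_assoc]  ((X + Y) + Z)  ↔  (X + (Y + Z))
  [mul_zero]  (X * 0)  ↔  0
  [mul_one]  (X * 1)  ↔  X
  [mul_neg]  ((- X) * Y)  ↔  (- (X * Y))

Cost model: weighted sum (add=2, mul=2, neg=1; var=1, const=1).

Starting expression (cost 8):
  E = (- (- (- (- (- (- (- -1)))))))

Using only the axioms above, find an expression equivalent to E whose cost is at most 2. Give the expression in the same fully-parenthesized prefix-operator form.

(- -1)   [cost 2]

(1) (- (- -1))  =[neg_neg →]=  -1    ⊢ (- (- (- (- (- -1)))))
(2) (- (- (- (- (- -1)))))  =[neg_neg →]=  (- (- (- -1)))
(3) (- (- (- -1)))  =[neg_neg →]=  (- -1)    ⊢ cost 2, within 2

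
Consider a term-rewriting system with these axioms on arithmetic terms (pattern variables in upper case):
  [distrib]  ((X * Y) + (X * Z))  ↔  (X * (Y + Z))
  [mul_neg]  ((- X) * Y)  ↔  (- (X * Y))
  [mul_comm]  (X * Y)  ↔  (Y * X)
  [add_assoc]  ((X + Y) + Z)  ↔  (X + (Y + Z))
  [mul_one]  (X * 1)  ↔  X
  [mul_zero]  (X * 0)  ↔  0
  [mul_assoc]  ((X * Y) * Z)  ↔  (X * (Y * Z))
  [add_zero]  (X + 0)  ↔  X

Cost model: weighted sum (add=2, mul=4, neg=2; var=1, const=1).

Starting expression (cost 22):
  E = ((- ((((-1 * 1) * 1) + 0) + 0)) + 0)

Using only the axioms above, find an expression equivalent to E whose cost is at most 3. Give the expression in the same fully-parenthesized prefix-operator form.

1. [add_zero →] (((-1 * 1) * 1) + 0)  →  ((-1 * 1) * 1);  E = ((- (((-1 * 1) * 1) + 0)) + 0)
2. [mul_one →] ((-1 * 1) * 1)  →  (-1 * 1);  E = ((- ((-1 * 1) + 0)) + 0)
3. [add_zero →] ((-1 * 1) + 0)  →  (-1 * 1);  E = ((- (-1 * 1)) + 0)
4. [mul_one →] (-1 * 1)  →  -1;  E = ((- -1) + 0)
5. [add_zero →] ((- -1) + 0)  →  (- -1);  cost 3 ≤ 3, done

(- -1)   [cost 3]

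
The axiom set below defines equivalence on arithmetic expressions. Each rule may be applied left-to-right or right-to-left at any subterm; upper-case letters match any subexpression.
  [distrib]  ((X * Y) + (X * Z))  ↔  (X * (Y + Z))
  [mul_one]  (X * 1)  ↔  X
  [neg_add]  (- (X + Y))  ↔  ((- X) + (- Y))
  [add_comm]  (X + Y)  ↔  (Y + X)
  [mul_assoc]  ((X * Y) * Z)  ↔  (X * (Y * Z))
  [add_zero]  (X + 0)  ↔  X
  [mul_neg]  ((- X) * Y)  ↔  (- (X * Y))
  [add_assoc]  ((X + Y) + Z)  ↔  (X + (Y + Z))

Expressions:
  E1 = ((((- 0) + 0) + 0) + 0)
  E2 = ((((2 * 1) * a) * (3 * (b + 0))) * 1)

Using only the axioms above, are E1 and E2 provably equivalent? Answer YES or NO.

NO

All listed rules preserve value, hence provable equivalence implies equal values everywhere; look for a separating assignment.
a=1, b=1 gives E1 ↦ 0, E2 ↦ 6; values differ ⇒ not provably equivalent.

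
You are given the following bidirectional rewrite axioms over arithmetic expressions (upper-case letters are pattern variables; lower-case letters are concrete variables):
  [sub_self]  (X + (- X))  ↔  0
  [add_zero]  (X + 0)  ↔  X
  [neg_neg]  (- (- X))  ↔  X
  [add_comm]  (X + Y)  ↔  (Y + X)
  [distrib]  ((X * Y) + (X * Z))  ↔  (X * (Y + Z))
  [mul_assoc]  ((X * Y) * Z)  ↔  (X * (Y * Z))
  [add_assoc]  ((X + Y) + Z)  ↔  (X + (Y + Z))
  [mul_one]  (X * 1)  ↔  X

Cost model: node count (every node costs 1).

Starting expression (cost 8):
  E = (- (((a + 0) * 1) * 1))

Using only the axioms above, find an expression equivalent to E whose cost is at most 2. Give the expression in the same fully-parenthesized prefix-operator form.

(- a)   [cost 2]

(1) (a + 0)  =[add_zero →]=  a    ⊢ (- ((a * 1) * 1))
(2) (a * 1)  =[mul_one →]=  a    ⊢ (- (a * 1))
(3) (a * 1)  =[mul_one →]=  a    ⊢ cost 2, within 2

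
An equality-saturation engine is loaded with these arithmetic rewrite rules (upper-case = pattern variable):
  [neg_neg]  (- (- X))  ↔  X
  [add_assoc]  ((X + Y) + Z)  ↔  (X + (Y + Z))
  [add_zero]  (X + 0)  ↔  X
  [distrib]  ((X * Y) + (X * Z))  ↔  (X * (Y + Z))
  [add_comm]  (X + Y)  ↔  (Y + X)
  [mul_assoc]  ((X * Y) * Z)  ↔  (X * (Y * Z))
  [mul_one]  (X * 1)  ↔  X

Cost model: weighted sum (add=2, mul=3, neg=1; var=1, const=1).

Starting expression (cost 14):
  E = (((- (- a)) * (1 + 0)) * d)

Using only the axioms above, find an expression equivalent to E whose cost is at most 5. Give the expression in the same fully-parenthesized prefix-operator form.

(a * d)   [cost 5]

step 1: neg_neg (→) rewrites (- (- a)) into a, now ((a * (1 + 0)) * d)
step 2: add_zero (→) rewrites (1 + 0) into 1, now ((a * 1) * d)
step 3: mul_one (→) rewrites (a * 1) into a, reaching cost 5 (bound 5)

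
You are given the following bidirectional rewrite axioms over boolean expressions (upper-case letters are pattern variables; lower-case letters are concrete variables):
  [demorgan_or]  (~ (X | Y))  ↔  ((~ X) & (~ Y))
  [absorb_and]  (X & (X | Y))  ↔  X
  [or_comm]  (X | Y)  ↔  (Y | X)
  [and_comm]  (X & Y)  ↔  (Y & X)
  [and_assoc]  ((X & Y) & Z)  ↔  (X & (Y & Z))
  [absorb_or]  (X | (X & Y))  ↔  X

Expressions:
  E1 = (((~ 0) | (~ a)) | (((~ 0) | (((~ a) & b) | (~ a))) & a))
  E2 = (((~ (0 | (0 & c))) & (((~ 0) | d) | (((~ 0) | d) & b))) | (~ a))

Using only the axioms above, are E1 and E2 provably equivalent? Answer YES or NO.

step 1: or_comm (→) rewrites (((~ a) & b) | (~ a)) into ((~ a) | ((~ a) & b)), now (((~ 0) | (~ a)) | (((~ 0) | ((~ a) | ((~ a) & b))) & a))
step 2: absorb_or (→) rewrites ((~ a) | ((~ a) & b)) into (~ a), now (((~ 0) | (~ a)) | (((~ 0) | (~ a)) & a))
step 3: absorb_or (→) rewrites (((~ 0) | (~ a)) | (((~ 0) | (~ a)) & a)) into ((~ 0) | (~ a))
step 4: absorb_and (←) rewrites (~ 0) into ((~ 0) & ((~ 0) | d)), now (((~ 0) & ((~ 0) | d)) | (~ a))
step 5: absorb_or (←) rewrites ((~ 0) | d) into (((~ 0) | d) | (((~ 0) | d) & b)), now (((~ 0) & (((~ 0) | d) | (((~ 0) | d) & b))) | (~ a))
step 6: absorb_or (←) rewrites 0 into (0 | (0 & c)), which is E2

YES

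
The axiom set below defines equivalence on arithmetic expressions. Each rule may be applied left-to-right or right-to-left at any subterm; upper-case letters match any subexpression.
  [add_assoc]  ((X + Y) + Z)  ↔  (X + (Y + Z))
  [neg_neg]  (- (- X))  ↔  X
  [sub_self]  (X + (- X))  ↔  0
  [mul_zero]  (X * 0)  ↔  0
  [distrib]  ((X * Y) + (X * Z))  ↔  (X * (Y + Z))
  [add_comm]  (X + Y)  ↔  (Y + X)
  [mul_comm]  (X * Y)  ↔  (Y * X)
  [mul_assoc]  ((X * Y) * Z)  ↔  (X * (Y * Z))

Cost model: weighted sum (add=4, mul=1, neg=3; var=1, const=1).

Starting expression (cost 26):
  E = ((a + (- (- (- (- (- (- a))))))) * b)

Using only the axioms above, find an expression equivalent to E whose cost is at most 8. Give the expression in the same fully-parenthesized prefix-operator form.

((a + a) * b)   [cost 8]

1. [neg_neg →] (- (- (- (- (- (- a))))))  →  (- (- (- (- a))));  E = ((a + (- (- (- (- a))))) * b)
2. [neg_neg →] (- (- (- (- a))))  →  (- (- a));  E = ((a + (- (- a))) * b)
3. [neg_neg →] (- (- a))  →  a;  cost 8 ≤ 8, done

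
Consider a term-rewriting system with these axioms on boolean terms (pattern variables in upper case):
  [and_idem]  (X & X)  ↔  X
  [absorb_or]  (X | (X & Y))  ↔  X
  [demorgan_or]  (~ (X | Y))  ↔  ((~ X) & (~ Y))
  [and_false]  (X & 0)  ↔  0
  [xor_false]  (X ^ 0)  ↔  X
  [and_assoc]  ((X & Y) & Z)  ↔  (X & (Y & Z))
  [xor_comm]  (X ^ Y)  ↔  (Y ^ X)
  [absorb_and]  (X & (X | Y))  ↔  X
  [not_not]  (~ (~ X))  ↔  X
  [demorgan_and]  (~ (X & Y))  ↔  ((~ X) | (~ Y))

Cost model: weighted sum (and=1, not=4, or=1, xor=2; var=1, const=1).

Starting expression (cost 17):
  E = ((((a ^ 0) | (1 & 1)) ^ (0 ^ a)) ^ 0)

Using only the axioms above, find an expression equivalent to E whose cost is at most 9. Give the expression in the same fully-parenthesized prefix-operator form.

step 1: and_idem (→) rewrites (1 & 1) into 1, now ((((a ^ 0) | 1) ^ (0 ^ a)) ^ 0)
step 2: xor_false (→) rewrites (a ^ 0) into a, now (((a | 1) ^ (0 ^ a)) ^ 0)
step 3: xor_false (→) rewrites (((a | 1) ^ (0 ^ a)) ^ 0) into ((a | 1) ^ (0 ^ a)), reaching cost 9 (bound 9)

((a | 1) ^ (0 ^ a))   [cost 9]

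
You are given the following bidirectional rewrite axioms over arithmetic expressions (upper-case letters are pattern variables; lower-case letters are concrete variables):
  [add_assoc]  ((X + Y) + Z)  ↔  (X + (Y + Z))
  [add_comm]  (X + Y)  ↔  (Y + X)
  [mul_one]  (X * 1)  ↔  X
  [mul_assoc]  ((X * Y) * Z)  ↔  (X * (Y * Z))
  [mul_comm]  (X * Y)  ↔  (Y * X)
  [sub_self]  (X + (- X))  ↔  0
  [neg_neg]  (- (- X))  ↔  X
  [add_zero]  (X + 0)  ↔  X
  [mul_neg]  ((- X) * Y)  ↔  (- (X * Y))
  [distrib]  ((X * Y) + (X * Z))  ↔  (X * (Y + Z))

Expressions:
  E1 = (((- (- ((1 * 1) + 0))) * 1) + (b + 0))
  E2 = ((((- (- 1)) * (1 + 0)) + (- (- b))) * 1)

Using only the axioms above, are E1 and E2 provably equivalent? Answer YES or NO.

step 1: neg_neg (→) rewrites (- (- ((1 * 1) + 0))) into ((1 * 1) + 0), now ((((1 * 1) + 0) * 1) + (b + 0))
step 2: add_zero (→) rewrites (b + 0) into b, now ((((1 * 1) + 0) * 1) + b)
step 3: add_zero (→) rewrites ((1 * 1) + 0) into (1 * 1), now (((1 * 1) * 1) + b)
step 4: mul_one (→) rewrites ((1 * 1) * 1) into (1 * 1), now ((1 * 1) + b)
step 5: add_comm (→) rewrites ((1 * 1) + b) into (b + (1 * 1))
step 6: mul_one (→) rewrites (1 * 1) into 1, now (b + 1)
step 7: add_comm (→) rewrites (b + 1) into (1 + b)
step 8: mul_one (←) rewrites (1 + b) into ((1 + b) * 1)
step 9: neg_neg (←) rewrites b into (- (- b)), now ((1 + (- (- b))) * 1)
step 10: mul_one (←) rewrites 1 into (1 * 1), now (((1 * 1) + (- (- b))) * 1)
step 11: add_zero (←) rewrites 1 into (1 + 0), now (((1 * (1 + 0)) + (- (- b))) * 1)
step 12: neg_neg (←) rewrites 1 into (- (- 1)), which is E2

YES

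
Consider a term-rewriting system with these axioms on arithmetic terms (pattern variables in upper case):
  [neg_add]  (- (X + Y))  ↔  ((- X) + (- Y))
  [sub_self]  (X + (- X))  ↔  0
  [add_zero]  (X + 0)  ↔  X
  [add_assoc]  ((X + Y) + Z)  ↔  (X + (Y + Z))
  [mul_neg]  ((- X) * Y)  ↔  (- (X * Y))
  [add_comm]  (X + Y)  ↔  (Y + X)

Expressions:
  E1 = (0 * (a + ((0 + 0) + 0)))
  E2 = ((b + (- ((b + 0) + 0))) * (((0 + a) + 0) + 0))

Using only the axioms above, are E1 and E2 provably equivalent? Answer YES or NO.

YES

1. [add_zero →] ((0 + 0) + 0)  →  (0 + 0);  E1 = (0 * (a + (0 + 0)))
2. [add_zero →] (0 + 0)  →  0;  E1 = (0 * (a + 0))
3. [sub_self ←] 0  →  (b + (- b));  E1 = ((b + (- b)) * (a + 0))
4. [add_zero ←] a  →  (a + 0);  E1 = ((b + (- b)) * ((a + 0) + 0))
5. [add_zero ←] a  →  (a + 0);  E1 = ((b + (- b)) * (((a + 0) + 0) + 0))
6. [add_comm →] (a + 0)  →  (0 + a);  E1 = ((b + (- b)) * (((0 + a) + 0) + 0))
7. [add_zero ←] b  →  (b + 0);  E1 = ((b + (- (b + 0))) * (((0 + a) + 0) + 0))
8. [add_zero ←] b  →  (b + 0);  this is E2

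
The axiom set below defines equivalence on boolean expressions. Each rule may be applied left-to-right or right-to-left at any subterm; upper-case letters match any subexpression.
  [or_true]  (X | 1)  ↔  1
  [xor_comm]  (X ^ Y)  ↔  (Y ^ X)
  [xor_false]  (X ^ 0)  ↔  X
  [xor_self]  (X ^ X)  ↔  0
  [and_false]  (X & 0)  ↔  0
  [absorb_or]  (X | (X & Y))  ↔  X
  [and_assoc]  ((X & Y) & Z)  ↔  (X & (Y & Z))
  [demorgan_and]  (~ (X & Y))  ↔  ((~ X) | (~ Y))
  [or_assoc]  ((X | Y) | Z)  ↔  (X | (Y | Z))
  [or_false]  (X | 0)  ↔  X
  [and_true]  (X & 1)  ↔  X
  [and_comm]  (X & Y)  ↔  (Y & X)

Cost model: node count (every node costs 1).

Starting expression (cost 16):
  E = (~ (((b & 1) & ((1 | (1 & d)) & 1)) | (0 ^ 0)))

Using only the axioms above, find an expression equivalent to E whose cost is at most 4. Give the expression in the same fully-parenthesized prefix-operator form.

1. [and_true →] ((1 | (1 & d)) & 1)  →  (1 | (1 & d));  E = (~ (((b & 1) & (1 | (1 & d))) | (0 ^ 0)))
2. [absorb_or →] (1 | (1 & d))  →  1;  E = (~ (((b & 1) & 1) | (0 ^ 0)))
3. [xor_false →] (0 ^ 0)  →  0;  E = (~ (((b & 1) & 1) | 0))
4. [or_false →] (((b & 1) & 1) | 0)  →  ((b & 1) & 1);  E = (~ ((b & 1) & 1))
5. [and_true →] (b & 1)  →  b;  cost 4 ≤ 4, done

(~ (b & 1))   [cost 4]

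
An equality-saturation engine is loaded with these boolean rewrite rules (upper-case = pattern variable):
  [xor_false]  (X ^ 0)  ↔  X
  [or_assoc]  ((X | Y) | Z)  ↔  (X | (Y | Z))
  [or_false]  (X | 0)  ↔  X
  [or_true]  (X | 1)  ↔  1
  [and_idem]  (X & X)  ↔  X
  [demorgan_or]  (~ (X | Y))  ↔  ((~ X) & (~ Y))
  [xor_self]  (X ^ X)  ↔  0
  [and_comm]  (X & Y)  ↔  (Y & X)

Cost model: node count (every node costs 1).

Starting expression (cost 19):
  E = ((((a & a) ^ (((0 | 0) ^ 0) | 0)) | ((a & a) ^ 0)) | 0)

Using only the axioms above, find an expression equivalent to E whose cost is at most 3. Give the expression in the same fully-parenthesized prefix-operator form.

(a | a)   [cost 3]

(1) ((0 | 0) ^ 0)  =[xor_false →]=  (0 | 0)    ⊢ ((((a & a) ^ ((0 | 0) | 0)) | ((a & a) ^ 0)) | 0)
(2) (a & a)  =[and_idem →]=  a    ⊢ ((((a & a) ^ ((0 | 0) | 0)) | (a ^ 0)) | 0)
(3) (a ^ 0)  =[xor_false →]=  a    ⊢ ((((a & a) ^ ((0 | 0) | 0)) | a) | 0)
(4) ((0 | 0) | 0)  =[or_false →]=  (0 | 0)    ⊢ ((((a & a) ^ (0 | 0)) | a) | 0)
(5) (0 | 0)  =[or_false →]=  0    ⊢ ((((a & a) ^ 0) | a) | 0)
(6) ((a & a) ^ 0)  =[xor_false →]=  (a & a)    ⊢ (((a & a) | a) | 0)
(7) (a & a)  =[and_idem →]=  a    ⊢ ((a | a) | 0)
(8) ((a | a) | 0)  =[or_false →]=  (a | a)    ⊢ cost 3, within 3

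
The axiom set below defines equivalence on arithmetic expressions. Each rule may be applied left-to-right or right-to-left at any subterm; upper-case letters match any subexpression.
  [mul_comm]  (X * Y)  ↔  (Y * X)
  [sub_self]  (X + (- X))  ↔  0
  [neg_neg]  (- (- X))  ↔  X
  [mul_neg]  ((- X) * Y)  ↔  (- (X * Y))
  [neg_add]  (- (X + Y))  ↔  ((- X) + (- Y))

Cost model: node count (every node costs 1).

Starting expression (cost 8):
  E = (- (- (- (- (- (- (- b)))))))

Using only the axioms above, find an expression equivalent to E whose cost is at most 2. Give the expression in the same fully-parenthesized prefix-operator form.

(1) (- (- (- (- (- (- b))))))  =[neg_neg →]=  (- (- (- (- b))))    ⊢ (- (- (- (- (- b)))))
(2) (- (- (- (- (- b)))))  =[neg_neg →]=  (- (- (- b)))
(3) (- (- b))  =[neg_neg →]=  b    ⊢ cost 2, within 2

(- b)   [cost 2]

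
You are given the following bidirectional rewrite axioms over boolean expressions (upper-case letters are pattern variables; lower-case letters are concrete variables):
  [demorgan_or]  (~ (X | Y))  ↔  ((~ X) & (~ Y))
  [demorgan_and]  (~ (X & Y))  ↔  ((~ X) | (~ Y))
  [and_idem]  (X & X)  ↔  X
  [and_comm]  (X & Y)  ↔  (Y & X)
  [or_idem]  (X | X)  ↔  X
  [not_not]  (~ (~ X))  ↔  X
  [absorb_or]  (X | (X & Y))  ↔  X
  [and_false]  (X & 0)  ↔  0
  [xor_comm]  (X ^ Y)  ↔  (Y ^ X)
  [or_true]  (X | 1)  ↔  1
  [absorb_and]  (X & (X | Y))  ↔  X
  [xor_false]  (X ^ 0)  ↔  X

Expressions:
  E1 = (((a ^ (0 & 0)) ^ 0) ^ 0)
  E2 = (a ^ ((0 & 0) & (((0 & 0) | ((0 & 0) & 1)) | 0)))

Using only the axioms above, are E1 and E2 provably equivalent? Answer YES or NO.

YES

1. [and_idem →] (0 & 0)  →  0;  E1 = (((a ^ 0) ^ 0) ^ 0)
2. [xor_false →] (((a ^ 0) ^ 0) ^ 0)  →  ((a ^ 0) ^ 0)
3. [xor_false →] (a ^ 0)  →  a;  E1 = (a ^ 0)
4. [and_idem ←] 0  →  (0 & 0);  E1 = (a ^ (0 & 0))
5. [absorb_and ←] (0 & 0)  →  ((0 & 0) & ((0 & 0) | 0));  E1 = (a ^ ((0 & 0) & ((0 & 0) | 0)))
6. [absorb_or ←] (0 & 0)  →  ((0 & 0) | ((0 & 0) & 1));  this is E2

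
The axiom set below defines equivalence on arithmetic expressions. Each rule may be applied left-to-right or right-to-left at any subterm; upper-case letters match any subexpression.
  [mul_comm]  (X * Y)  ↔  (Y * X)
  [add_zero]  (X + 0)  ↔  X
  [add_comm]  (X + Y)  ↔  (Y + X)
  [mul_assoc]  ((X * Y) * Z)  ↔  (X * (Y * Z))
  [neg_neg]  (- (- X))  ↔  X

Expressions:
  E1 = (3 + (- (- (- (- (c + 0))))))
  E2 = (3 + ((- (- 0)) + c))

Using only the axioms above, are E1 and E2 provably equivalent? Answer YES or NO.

YES

1. [neg_neg →] (- (- (- (c + 0))))  →  (- (c + 0));  E1 = (3 + (- (- (c + 0))))
2. [add_zero →] (c + 0)  →  c;  E1 = (3 + (- (- c)))
3. [neg_neg →] (- (- c))  →  c;  E1 = (3 + c)
4. [add_zero ←] c  →  (c + 0);  E1 = (3 + (c + 0))
5. [neg_neg ←] 0  →  (- (- 0));  E1 = (3 + (c + (- (- 0))))
6. [add_comm →] (c + (- (- 0)))  →  ((- (- 0)) + c);  this is E2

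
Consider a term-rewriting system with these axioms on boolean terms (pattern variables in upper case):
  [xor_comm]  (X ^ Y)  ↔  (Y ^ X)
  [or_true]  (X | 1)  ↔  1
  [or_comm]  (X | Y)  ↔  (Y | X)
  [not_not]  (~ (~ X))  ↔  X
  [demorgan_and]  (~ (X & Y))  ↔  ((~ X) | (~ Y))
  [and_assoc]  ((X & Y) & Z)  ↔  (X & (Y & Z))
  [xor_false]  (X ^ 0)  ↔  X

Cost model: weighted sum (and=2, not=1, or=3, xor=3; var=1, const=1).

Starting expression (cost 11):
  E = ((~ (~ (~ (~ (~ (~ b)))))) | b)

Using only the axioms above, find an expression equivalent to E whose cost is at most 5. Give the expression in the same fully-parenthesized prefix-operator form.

(b | b)   [cost 5]

1. [not_not →] (~ (~ (~ (~ (~ (~ b))))))  →  (~ (~ (~ (~ b))));  E = ((~ (~ (~ (~ b)))) | b)
2. [not_not →] (~ (~ (~ (~ b))))  →  (~ (~ b));  E = ((~ (~ b)) | b)
3. [not_not →] (~ (~ b))  →  b;  cost 5 ≤ 5, done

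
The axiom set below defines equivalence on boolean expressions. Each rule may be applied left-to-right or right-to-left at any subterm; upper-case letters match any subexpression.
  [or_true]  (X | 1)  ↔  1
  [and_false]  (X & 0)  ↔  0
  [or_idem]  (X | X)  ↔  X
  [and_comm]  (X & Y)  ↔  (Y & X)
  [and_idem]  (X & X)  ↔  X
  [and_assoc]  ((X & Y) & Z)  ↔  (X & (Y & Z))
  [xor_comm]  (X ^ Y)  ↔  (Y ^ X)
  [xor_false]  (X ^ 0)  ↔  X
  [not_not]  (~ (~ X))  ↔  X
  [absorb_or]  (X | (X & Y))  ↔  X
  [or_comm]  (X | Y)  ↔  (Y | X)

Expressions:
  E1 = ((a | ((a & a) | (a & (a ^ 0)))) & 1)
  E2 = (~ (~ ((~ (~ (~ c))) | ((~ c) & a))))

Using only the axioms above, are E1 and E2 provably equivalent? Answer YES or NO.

All listed rules preserve value, hence provable equivalence implies equal values everywhere; look for a separating assignment.
a=0, c=0 gives E1 ↦ 0, E2 ↦ 1; values differ ⇒ not provably equivalent.

NO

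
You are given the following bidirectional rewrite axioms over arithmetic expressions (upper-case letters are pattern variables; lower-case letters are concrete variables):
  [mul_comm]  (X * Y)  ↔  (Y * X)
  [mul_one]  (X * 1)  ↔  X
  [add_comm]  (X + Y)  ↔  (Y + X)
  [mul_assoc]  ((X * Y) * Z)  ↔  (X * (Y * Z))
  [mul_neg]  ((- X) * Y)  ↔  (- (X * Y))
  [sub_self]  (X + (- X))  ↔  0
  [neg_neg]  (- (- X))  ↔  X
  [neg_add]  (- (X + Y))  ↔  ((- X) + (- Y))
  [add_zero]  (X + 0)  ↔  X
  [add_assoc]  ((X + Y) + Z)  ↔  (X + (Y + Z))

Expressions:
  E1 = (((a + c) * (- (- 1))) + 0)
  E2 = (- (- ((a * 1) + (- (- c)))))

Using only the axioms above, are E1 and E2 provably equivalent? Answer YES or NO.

(1) (- (- 1))  =[neg_neg →]=  1    ⊢ (((a + c) * 1) + 0)
(2) (((a + c) * 1) + 0)  =[add_zero →]=  ((a + c) * 1)
(3) ((a + c) * 1)  =[mul_one →]=  (a + c)
(4) (a + c)  =[neg_neg ←]=  (- (- (a + c)))
(5) a  =[mul_one ←]=  (a * 1)    ⊢ (- (- ((a * 1) + c)))
(6) c  =[neg_neg ←]=  (- (- c))    ⊢ E2

YES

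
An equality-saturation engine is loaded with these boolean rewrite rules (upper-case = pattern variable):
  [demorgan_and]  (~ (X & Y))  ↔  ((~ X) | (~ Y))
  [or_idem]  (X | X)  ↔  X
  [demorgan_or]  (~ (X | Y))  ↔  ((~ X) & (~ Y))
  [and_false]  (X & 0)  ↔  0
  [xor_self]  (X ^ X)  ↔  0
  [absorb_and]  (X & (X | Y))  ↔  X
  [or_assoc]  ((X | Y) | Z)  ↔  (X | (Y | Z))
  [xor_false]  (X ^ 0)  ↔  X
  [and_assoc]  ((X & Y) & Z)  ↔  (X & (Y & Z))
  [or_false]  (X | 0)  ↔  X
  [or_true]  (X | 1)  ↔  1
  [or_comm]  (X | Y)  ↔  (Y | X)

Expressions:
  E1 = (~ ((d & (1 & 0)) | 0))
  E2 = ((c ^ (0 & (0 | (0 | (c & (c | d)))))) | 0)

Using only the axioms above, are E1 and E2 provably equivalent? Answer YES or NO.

The axioms are sound identities: if E1 ↔* E2 then E1 and E2 evaluate identically under any assignment.
Under c=0, d=0: E1 evaluates to 1, E2 to 0. Distinct ⇒ no rewrite sequence connects them.

NO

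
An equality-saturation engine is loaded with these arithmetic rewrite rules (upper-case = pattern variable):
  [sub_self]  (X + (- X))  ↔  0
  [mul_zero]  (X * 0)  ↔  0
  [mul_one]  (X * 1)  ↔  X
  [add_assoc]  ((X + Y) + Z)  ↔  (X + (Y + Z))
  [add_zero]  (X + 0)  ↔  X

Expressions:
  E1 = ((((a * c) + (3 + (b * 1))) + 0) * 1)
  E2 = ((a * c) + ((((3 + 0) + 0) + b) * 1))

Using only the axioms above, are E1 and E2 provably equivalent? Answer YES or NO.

YES

(1) (b * 1)  =[mul_one →]=  b    ⊢ ((((a * c) + (3 + b)) + 0) * 1)
(2) ((((a * c) + (3 + b)) + 0) * 1)  =[mul_one →]=  (((a * c) + (3 + b)) + 0)
(3) (((a * c) + (3 + b)) + 0)  =[add_zero →]=  ((a * c) + (3 + b))
(4) 3  =[add_zero ←]=  (3 + 0)    ⊢ ((a * c) + ((3 + 0) + b))
(5) ((3 + 0) + b)  =[mul_one ←]=  (((3 + 0) + b) * 1)    ⊢ ((a * c) + (((3 + 0) + b) * 1))
(6) 3  =[add_zero ←]=  (3 + 0)    ⊢ E2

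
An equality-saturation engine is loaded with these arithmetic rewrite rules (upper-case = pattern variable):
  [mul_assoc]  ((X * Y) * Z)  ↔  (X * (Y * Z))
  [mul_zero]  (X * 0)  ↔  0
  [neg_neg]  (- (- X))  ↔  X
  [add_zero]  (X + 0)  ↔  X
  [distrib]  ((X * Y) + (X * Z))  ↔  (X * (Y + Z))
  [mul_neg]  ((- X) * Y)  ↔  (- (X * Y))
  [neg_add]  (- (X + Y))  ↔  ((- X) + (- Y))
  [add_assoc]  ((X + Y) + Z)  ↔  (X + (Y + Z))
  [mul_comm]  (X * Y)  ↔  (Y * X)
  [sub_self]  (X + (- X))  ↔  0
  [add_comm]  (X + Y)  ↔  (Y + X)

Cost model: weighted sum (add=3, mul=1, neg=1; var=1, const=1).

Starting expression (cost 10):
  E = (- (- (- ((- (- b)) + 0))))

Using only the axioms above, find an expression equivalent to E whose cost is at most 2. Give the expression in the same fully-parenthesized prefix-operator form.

(1) (- (- (- ((- (- b)) + 0))))  =[neg_neg →]=  (- ((- (- b)) + 0))
(2) ((- (- b)) + 0)  =[add_zero →]=  (- (- b))    ⊢ (- (- (- b)))
(3) (- (- (- b)))  =[neg_neg →]=  (- b)    ⊢ cost 2, within 2

(- b)   [cost 2]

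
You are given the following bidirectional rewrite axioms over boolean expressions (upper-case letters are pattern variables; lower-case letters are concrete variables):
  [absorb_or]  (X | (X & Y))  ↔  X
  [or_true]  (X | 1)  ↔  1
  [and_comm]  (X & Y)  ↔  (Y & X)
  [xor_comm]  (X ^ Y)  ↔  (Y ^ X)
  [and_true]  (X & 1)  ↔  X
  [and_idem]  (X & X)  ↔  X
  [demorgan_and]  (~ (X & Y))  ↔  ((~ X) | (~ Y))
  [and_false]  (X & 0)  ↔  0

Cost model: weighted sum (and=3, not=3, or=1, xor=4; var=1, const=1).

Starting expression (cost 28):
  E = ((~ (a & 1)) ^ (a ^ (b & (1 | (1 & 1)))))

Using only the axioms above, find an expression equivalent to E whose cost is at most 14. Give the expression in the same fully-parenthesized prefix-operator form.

((~ a) ^ (a ^ b))   [cost 14]

1. [absorb_or →] (1 | (1 & 1))  →  1;  E = ((~ (a & 1)) ^ (a ^ (b & 1)))
2. [and_true →] (a & 1)  →  a;  E = ((~ a) ^ (a ^ (b & 1)))
3. [and_true →] (b & 1)  →  b;  cost 14 ≤ 14, done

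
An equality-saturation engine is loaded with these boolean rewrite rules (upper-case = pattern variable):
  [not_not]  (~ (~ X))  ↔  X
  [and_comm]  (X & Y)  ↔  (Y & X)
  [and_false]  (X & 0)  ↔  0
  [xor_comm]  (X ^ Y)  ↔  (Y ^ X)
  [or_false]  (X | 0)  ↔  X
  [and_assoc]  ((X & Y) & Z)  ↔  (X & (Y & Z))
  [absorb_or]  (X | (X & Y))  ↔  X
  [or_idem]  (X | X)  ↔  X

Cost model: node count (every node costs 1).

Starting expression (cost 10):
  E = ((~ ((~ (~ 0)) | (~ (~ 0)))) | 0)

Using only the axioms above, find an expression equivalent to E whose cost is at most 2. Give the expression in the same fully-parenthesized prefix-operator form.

(~ 0)   [cost 2]

step 1: or_idem (→) rewrites ((~ (~ 0)) | (~ (~ 0))) into (~ (~ 0)), now ((~ (~ (~ 0))) | 0)
step 2: or_false (→) rewrites ((~ (~ (~ 0))) | 0) into (~ (~ (~ 0)))
step 3: not_not (→) rewrites (~ (~ 0)) into 0, reaching cost 2 (bound 2)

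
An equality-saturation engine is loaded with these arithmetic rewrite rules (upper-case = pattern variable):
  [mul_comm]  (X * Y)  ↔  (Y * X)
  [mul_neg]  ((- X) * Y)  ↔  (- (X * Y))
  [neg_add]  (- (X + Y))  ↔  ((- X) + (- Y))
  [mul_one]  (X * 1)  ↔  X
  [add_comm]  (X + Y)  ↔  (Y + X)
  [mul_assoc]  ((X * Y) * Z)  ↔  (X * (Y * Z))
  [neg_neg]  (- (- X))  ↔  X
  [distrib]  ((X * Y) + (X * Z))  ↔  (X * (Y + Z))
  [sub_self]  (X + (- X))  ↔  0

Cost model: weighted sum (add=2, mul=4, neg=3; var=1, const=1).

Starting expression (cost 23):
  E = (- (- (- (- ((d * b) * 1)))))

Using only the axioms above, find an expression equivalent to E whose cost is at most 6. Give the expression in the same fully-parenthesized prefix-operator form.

(d * b)   [cost 6]

1. [mul_one →] ((d * b) * 1)  →  (d * b);  E = (- (- (- (- (d * b)))))
2. [neg_neg →] (- (- (d * b)))  →  (d * b);  E = (- (- (d * b)))
3. [neg_neg →] (- (- (d * b)))  →  (d * b);  cost 6 ≤ 6, done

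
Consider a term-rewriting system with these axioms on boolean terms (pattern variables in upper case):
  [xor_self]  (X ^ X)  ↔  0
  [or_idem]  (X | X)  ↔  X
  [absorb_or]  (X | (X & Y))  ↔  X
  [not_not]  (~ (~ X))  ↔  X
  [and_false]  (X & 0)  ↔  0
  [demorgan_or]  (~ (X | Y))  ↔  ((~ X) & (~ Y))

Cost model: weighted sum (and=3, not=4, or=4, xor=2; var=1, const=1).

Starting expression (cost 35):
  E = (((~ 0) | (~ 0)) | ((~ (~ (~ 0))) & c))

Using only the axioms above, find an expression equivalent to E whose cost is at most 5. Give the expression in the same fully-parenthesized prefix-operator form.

(1) ((~ 0) | (~ 0))  =[or_idem →]=  (~ 0)    ⊢ ((~ 0) | ((~ (~ (~ 0))) & c))
(2) (~ (~ 0))  =[not_not →]=  0    ⊢ ((~ 0) | ((~ 0) & c))
(3) ((~ 0) | ((~ 0) & c))  =[absorb_or →]=  (~ 0)    ⊢ cost 5, within 5

(~ 0)   [cost 5]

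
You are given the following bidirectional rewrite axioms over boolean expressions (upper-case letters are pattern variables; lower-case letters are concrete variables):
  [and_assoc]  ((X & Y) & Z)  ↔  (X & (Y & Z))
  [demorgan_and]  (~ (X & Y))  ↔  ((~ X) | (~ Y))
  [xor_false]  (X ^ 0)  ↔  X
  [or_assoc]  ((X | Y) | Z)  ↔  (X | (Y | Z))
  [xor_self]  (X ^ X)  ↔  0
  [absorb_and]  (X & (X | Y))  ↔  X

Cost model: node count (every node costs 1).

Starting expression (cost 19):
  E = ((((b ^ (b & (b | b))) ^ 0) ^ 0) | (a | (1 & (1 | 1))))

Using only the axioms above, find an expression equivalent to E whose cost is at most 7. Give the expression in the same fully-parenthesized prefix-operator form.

(1) (b & (b | b))  =[absorb_and →]=  b    ⊢ ((((b ^ b) ^ 0) ^ 0) | (a | (1 & (1 | 1))))
(2) (1 & (1 | 1))  =[absorb_and →]=  1    ⊢ ((((b ^ b) ^ 0) ^ 0) | (a | 1))
(3) (((b ^ b) ^ 0) ^ 0)  =[xor_false →]=  ((b ^ b) ^ 0)    ⊢ (((b ^ b) ^ 0) | (a | 1))
(4) ((b ^ b) ^ 0)  =[xor_false →]=  (b ^ b)    ⊢ cost 7, within 7

((b ^ b) | (a | 1))   [cost 7]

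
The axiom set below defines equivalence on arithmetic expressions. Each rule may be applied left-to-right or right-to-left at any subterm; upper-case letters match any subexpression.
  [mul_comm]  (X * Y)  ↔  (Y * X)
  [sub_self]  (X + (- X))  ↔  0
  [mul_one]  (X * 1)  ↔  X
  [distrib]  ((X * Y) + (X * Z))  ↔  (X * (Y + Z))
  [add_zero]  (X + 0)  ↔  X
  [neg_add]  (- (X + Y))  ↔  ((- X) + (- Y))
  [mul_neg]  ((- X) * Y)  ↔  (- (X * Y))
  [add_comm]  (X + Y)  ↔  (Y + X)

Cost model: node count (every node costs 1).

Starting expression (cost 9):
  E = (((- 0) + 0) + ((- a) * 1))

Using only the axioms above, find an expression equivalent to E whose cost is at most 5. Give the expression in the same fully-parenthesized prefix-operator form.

((- a) + (- 0))   [cost 5]

step 1: add_comm (→) rewrites (((- 0) + 0) + ((- a) * 1)) into (((- a) * 1) + ((- 0) + 0))
step 2: add_zero (→) rewrites ((- 0) + 0) into (- 0), now (((- a) * 1) + (- 0))
step 3: mul_one (→) rewrites ((- a) * 1) into (- a), reaching cost 5 (bound 5)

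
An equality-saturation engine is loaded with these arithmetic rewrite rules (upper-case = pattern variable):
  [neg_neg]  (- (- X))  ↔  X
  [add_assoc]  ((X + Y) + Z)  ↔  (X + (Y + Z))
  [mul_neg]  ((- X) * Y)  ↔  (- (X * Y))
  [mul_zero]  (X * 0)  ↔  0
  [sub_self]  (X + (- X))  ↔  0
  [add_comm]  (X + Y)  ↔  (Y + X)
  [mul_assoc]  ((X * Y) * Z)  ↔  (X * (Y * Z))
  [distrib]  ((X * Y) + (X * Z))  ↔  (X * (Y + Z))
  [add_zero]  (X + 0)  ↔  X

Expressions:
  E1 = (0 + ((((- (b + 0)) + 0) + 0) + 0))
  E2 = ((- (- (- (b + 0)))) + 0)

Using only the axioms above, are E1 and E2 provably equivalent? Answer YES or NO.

YES

(1) ((((- (b + 0)) + 0) + 0) + 0)  =[add_assoc →]=  (((- (b + 0)) + 0) + (0 + 0))    ⊢ (0 + (((- (b + 0)) + 0) + (0 + 0)))
(2) (0 + 0)  =[add_zero →]=  0    ⊢ (0 + (((- (b + 0)) + 0) + 0))
(3) ((- (b + 0)) + 0)  =[add_zero →]=  (- (b + 0))    ⊢ (0 + ((- (b + 0)) + 0))
(4) (b + 0)  =[add_zero →]=  b    ⊢ (0 + ((- b) + 0))
(5) ((- b) + 0)  =[add_zero →]=  (- b)    ⊢ (0 + (- b))
(6) (0 + (- b))  =[add_comm →]=  ((- b) + 0)
(7) ((- b) + 0)  =[add_zero →]=  (- b)
(8) b  =[neg_neg ←]=  (- (- b))    ⊢ (- (- (- b)))
(9) (- (- (- b)))  =[add_zero ←]=  ((- (- (- b))) + 0)
(10) b  =[add_zero ←]=  (b + 0)    ⊢ E2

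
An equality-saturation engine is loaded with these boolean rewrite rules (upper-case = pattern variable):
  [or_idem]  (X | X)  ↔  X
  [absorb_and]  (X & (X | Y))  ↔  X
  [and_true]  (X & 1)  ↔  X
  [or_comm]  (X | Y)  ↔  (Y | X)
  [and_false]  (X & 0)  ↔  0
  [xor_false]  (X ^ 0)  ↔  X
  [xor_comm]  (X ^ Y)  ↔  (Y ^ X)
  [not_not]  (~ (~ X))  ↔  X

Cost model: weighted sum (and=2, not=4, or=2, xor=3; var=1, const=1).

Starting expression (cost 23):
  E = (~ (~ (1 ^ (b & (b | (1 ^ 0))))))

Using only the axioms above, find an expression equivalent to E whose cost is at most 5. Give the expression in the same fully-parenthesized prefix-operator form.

(1) (1 ^ 0)  =[xor_false →]=  1    ⊢ (~ (~ (1 ^ (b & (b | 1)))))
(2) (b & (b | 1))  =[absorb_and →]=  b    ⊢ (~ (~ (1 ^ b)))
(3) (~ (~ (1 ^ b)))  =[not_not →]=  (1 ^ b)    ⊢ cost 5, within 5

(1 ^ b)   [cost 5]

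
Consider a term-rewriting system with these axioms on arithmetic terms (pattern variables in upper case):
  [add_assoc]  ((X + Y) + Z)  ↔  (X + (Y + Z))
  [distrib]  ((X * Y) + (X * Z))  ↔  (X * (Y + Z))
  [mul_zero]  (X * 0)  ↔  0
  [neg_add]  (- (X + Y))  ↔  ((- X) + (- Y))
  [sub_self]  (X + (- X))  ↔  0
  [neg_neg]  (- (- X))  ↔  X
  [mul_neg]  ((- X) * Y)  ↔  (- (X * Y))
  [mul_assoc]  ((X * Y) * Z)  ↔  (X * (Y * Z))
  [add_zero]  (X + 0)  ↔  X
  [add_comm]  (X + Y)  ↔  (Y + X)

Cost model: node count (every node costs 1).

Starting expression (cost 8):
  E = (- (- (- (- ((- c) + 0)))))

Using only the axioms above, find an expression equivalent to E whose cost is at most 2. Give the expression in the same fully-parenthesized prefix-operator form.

(- c)   [cost 2]

1. [add_zero →] ((- c) + 0)  →  (- c);  E = (- (- (- (- (- c)))))
2. [neg_neg →] (- (- (- (- (- c)))))  →  (- (- (- c)))
3. [neg_neg →] (- (- c))  →  c;  cost 2 ≤ 2, done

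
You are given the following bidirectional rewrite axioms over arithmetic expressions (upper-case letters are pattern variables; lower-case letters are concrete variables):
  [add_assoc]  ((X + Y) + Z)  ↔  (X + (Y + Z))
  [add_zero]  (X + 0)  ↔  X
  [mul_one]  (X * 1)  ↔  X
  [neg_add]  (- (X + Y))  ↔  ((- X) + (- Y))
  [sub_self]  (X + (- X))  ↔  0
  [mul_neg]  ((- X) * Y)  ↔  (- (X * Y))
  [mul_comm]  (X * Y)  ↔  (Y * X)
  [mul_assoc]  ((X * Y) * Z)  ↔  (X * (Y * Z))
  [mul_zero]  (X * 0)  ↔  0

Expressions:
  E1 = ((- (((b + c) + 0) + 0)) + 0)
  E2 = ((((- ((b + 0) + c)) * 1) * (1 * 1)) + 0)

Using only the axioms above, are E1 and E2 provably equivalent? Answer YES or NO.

YES

(1) (((b + c) + 0) + 0)  =[add_zero →]=  ((b + c) + 0)    ⊢ ((- ((b + c) + 0)) + 0)
(2) ((- ((b + c) + 0)) + 0)  =[add_zero →]=  (- ((b + c) + 0))
(3) ((b + c) + 0)  =[add_zero →]=  (b + c)    ⊢ (- (b + c))
(4) (- (b + c))  =[mul_one ←]=  ((- (b + c)) * 1)
(5) ((- (b + c)) * 1)  =[add_zero ←]=  (((- (b + c)) * 1) + 0)
(6) 1  =[mul_one ←]=  (1 * 1)    ⊢ (((- (b + c)) * (1 * 1)) + 0)
(7) (- (b + c))  =[mul_one ←]=  ((- (b + c)) * 1)    ⊢ ((((- (b + c)) * 1) * (1 * 1)) + 0)
(8) b  =[add_zero ←]=  (b + 0)    ⊢ E2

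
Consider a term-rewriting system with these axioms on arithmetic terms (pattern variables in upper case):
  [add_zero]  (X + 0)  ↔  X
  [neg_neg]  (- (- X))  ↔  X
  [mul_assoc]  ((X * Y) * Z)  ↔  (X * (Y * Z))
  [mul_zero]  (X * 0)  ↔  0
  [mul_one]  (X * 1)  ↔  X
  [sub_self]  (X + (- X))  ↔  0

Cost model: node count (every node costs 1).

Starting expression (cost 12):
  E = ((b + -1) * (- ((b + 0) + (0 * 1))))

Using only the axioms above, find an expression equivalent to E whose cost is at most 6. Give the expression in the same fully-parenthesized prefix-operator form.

step 1: mul_one (→) rewrites (0 * 1) into 0, now ((b + -1) * (- ((b + 0) + 0)))
step 2: add_zero (→) rewrites ((b + 0) + 0) into (b + 0), now ((b + -1) * (- (b + 0)))
step 3: add_zero (→) rewrites (b + 0) into b, reaching cost 6 (bound 6)

((b + -1) * (- b))   [cost 6]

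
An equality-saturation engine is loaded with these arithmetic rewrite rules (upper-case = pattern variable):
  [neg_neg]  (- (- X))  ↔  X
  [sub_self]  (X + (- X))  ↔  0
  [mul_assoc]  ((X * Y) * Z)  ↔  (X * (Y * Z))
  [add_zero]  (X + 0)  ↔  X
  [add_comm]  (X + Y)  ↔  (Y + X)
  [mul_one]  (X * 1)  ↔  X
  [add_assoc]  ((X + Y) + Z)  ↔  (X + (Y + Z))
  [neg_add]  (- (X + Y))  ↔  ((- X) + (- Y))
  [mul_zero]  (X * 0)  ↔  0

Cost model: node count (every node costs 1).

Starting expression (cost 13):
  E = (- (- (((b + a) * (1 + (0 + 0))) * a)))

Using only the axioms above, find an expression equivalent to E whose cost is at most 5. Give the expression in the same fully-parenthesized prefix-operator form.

((b + a) * a)   [cost 5]

step 1: neg_neg (→) rewrites (- (- (((b + a) * (1 + (0 + 0))) * a))) into (((b + a) * (1 + (0 + 0))) * a)
step 2: add_zero (→) rewrites (0 + 0) into 0, now (((b + a) * (1 + 0)) * a)
step 3: add_zero (→) rewrites (1 + 0) into 1, now (((b + a) * 1) * a)
step 4: mul_one (→) rewrites ((b + a) * 1) into (b + a), reaching cost 5 (bound 5)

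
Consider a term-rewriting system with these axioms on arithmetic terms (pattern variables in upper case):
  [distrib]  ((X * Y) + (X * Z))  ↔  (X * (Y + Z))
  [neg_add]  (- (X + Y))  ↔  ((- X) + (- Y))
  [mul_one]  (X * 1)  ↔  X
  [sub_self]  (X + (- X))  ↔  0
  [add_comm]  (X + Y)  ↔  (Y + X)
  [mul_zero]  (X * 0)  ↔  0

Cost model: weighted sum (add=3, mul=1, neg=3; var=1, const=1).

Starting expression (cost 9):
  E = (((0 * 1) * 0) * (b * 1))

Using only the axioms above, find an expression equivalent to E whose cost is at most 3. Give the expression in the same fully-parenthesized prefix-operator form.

1. [mul_one →] (0 * 1)  →  0;  E = ((0 * 0) * (b * 1))
2. [mul_one →] (b * 1)  →  b;  E = ((0 * 0) * b)
3. [mul_zero →] (0 * 0)  →  0;  cost 3 ≤ 3, done

(0 * b)   [cost 3]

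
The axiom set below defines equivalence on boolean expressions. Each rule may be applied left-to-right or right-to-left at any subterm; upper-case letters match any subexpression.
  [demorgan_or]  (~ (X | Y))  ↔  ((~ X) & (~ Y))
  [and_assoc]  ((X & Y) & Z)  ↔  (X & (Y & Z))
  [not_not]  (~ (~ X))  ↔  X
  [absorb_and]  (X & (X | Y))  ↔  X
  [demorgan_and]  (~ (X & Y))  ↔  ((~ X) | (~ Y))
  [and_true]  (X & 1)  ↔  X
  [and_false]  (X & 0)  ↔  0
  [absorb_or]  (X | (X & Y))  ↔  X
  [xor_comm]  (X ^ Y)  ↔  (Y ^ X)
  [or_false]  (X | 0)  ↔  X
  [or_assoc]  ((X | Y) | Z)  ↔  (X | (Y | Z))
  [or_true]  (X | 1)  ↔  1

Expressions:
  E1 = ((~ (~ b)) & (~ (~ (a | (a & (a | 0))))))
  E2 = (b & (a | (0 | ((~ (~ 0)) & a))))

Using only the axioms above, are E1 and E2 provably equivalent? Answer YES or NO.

YES

step 1: or_false (→) rewrites (a | 0) into a, now ((~ (~ b)) & (~ (~ (a | (a & a)))))
step 2: absorb_or (→) rewrites (a | (a & a)) into a, now ((~ (~ b)) & (~ (~ a)))
step 3: not_not (→) rewrites (~ (~ a)) into a, now ((~ (~ b)) & a)
step 4: not_not (→) rewrites (~ (~ b)) into b, now (b & a)
step 5: or_false (←) rewrites a into (a | 0), now (b & (a | 0))
step 6: absorb_or (←) rewrites 0 into (0 | (0 & a)), now (b & (a | (0 | (0 & a))))
step 7: not_not (←) rewrites 0 into (~ (~ 0)), which is E2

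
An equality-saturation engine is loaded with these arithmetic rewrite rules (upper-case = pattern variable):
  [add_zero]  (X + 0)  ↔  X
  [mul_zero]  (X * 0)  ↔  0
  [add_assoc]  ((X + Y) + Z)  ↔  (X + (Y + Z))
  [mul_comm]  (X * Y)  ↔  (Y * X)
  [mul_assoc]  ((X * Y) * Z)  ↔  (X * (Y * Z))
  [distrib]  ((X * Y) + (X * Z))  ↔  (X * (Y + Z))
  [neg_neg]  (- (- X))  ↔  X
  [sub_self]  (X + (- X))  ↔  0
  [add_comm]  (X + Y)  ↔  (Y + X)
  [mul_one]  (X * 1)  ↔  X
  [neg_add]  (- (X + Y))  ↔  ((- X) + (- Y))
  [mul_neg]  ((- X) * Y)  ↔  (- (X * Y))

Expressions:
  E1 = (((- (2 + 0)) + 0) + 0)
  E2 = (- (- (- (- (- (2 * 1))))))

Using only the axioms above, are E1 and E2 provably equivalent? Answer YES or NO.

YES

(1) ((- (2 + 0)) + 0)  =[add_zero →]=  (- (2 + 0))    ⊢ ((- (2 + 0)) + 0)
(2) ((- (2 + 0)) + 0)  =[add_zero →]=  (- (2 + 0))
(3) (2 + 0)  =[add_zero →]=  2    ⊢ (- 2)
(4) (- 2)  =[neg_neg ←]=  (- (- (- 2)))
(5) (- 2)  =[neg_neg ←]=  (- (- (- 2)))    ⊢ (- (- (- (- (- 2)))))
(6) 2  =[mul_one ←]=  (2 * 1)    ⊢ E2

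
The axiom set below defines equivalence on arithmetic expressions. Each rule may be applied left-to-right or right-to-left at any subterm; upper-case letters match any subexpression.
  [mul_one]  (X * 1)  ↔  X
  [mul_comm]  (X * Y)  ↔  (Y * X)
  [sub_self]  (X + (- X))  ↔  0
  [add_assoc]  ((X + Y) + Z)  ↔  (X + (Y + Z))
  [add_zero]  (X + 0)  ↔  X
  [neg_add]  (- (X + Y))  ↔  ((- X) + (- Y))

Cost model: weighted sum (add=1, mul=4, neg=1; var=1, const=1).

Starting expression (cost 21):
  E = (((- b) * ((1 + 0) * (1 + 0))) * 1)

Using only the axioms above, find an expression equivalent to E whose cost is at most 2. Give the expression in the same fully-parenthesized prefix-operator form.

(- b)   [cost 2]

(1) (((- b) * ((1 + 0) * (1 + 0))) * 1)  =[mul_one →]=  ((- b) * ((1 + 0) * (1 + 0)))
(2) (1 + 0)  =[add_zero →]=  1    ⊢ ((- b) * (1 * (1 + 0)))
(3) (1 + 0)  =[add_zero →]=  1    ⊢ ((- b) * (1 * 1))
(4) (1 * 1)  =[mul_one →]=  1    ⊢ ((- b) * 1)
(5) ((- b) * 1)  =[mul_one →]=  (- b)    ⊢ cost 2, within 2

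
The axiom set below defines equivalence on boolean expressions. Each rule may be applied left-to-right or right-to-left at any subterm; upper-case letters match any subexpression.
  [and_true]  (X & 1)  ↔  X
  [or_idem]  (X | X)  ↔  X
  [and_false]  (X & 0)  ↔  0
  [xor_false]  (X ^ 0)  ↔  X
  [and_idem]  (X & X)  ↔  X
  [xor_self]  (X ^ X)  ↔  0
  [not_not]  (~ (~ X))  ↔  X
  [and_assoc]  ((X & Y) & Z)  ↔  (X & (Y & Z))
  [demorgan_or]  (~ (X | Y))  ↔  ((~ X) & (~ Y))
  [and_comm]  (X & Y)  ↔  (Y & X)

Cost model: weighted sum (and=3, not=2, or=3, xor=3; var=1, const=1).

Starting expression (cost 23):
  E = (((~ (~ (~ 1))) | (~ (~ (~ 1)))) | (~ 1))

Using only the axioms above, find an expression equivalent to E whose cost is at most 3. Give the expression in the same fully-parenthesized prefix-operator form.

step 1: or_idem (→) rewrites ((~ (~ (~ 1))) | (~ (~ (~ 1)))) into (~ (~ (~ 1))), now ((~ (~ (~ 1))) | (~ 1))
step 2: not_not (→) rewrites (~ (~ 1)) into 1, now ((~ 1) | (~ 1))
step 3: or_idem (→) rewrites ((~ 1) | (~ 1)) into (~ 1), reaching cost 3 (bound 3)

(~ 1)   [cost 3]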